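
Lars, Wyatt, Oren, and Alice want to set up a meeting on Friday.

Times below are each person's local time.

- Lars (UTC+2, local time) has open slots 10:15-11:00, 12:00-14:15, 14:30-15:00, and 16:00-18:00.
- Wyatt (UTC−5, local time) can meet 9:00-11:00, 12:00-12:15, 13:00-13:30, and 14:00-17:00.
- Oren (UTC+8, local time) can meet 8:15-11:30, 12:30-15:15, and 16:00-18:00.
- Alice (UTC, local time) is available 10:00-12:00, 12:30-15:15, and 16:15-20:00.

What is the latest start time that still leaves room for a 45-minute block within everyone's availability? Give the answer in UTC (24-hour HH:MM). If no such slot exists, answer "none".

none

Lars → UTC: 08:15–09:00, 10:00–12:15, 12:30–13:00, 14:00–16:00.
Wyatt → UTC: 14:00–16:00, 17:00–17:15, 18:00–18:30, 19:00–22:00.
Oren → UTC: 00:15–03:30, 04:30–07:15, 08:00–10:00.
Alice → UTC: 10:00–12:00, 12:30–15:15, 16:15–20:00.
Lars ∩ Wyatt: 14:00–16:00.
Lars ∩ Wyatt ∩ Oren: (none).
Lars ∩ Wyatt ∩ Oren ∩ Alice: (none).
Windows ≥ 45 min: (none).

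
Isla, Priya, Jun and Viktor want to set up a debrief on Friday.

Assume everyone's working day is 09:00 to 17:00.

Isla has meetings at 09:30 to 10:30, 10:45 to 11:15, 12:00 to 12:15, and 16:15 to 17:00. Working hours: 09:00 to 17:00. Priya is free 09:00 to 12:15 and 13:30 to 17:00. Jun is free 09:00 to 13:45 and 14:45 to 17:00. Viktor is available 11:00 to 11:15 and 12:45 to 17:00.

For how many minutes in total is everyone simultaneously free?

105 minutes

Isla free within 09:00–17:00: 09:00–09:30, 10:30–10:45, 11:15–12:00, 12:15–16:15.
Isla ∩ Priya: 09:00–09:30, 10:30–10:45, 11:15–12:00, 13:30–16:15.
Isla ∩ Priya ∩ Jun: 09:00–09:30, 10:30–10:45, 11:15–12:00, 13:30–13:45, 14:45–16:15.
Isla ∩ Priya ∩ Jun ∩ Viktor: 13:30–13:45, 14:45–16:15.
Total common minutes: 15 + 90 = 105.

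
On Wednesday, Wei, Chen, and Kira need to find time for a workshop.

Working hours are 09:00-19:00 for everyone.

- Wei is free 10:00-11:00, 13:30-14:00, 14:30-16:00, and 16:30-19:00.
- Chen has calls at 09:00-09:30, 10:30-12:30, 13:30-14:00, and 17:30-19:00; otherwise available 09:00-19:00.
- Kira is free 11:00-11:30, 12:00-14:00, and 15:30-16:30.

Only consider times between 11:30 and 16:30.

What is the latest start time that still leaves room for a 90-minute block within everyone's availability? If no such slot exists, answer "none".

none

Chen free within 09:00–19:00: 09:30–10:30, 12:30–13:30, 14:00–17:30.
Wei ∩ Chen: 10:00–10:30, 14:30–16:00, 16:30–17:30.
Wei ∩ Chen ∩ Kira: 15:30–16:00.
Restricted to 11:30–16:30: 15:30–16:00.
Windows ≥ 90 min: (none).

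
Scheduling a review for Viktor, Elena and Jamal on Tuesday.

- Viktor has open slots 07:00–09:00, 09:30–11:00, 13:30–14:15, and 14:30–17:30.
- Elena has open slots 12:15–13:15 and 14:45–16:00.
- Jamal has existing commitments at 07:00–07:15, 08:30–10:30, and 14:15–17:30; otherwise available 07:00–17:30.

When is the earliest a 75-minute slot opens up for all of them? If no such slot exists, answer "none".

Jamal free within 07:00–17:30: 07:15–08:30, 10:30–14:15.
Viktor ∩ Elena: 14:45–16:00.
Viktor ∩ Elena ∩ Jamal: (none).
Windows ≥ 75 min: (none).

none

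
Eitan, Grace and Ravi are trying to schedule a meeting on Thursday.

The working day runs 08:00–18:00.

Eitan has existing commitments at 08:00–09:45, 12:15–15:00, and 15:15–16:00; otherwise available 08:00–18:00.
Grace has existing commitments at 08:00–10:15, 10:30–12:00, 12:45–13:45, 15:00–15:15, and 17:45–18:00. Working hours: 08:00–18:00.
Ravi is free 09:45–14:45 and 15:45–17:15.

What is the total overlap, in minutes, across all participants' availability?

Eitan free within 08:00–18:00: 09:45–12:15, 15:00–15:15, 16:00–18:00.
Grace free within 08:00–18:00: 10:15–10:30, 12:00–12:45, 13:45–15:00, 15:15–17:45.
Eitan ∩ Grace: 10:15–10:30, 12:00–12:15, 16:00–17:45.
Eitan ∩ Grace ∩ Ravi: 10:15–10:30, 12:00–12:15, 16:00–17:15.
Total common minutes: 15 + 15 + 75 = 105.

105 minutes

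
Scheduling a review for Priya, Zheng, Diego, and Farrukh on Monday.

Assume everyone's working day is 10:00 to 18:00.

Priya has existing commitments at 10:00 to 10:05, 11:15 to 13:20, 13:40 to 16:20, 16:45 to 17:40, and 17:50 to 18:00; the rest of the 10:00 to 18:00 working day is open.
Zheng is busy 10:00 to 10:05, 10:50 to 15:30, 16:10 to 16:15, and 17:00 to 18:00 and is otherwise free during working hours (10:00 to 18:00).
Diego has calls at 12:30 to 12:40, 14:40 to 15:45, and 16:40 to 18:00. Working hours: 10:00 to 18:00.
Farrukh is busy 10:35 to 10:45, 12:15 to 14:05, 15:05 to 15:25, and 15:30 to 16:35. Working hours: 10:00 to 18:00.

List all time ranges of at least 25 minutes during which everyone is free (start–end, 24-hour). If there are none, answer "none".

Priya free within 10:00–18:00: 10:05–11:15, 13:20–13:40, 16:20–16:45, 17:40–17:50.
Zheng free within 10:00–18:00: 10:05–10:50, 15:30–16:10, 16:15–17:00.
Diego free within 10:00–18:00: 10:00–12:30, 12:40–14:40, 15:45–16:40.
Farrukh free within 10:00–18:00: 10:00–10:35, 10:45–12:15, 14:05–15:05, 15:25–15:30, 16:35–18:00.
Priya ∩ Zheng: 10:05–10:50, 16:20–16:45.
Priya ∩ Zheng ∩ Diego: 10:05–10:50, 16:20–16:40.
Priya ∩ Zheng ∩ Diego ∩ Farrukh: 10:05–10:35, 10:45–10:50, 16:35–16:40.
Windows ≥ 25 min: 10:05–10:35.

10:05–10:35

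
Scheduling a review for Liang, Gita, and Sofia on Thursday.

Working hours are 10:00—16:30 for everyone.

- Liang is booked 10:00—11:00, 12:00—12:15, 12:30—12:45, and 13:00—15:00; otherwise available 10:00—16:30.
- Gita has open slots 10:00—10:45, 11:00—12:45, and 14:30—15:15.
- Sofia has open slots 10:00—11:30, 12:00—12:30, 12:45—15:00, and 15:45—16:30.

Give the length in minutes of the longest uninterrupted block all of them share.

30 minutes

Liang free within 10:00–16:30: 11:00–12:00, 12:15–12:30, 12:45–13:00, 15:00–16:30.
Liang ∩ Gita: 11:00–12:00, 12:15–12:30, 15:00–15:15.
Liang ∩ Gita ∩ Sofia: 11:00–11:30, 12:15–12:30.
Common window lengths: 30, 15 min; longest is 30.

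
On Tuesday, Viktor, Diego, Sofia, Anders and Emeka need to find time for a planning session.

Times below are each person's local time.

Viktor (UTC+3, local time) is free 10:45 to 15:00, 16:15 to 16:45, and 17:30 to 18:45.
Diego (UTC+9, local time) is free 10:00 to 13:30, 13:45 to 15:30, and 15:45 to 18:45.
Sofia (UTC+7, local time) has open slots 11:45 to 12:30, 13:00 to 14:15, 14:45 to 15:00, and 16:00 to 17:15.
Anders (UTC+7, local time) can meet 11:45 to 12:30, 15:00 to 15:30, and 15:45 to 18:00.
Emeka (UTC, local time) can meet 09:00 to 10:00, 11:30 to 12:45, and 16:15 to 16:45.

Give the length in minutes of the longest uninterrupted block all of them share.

45 minutes

Viktor → UTC: 07:45–12:00, 13:15–13:45, 14:30–15:45.
Diego → UTC: 01:00–04:30, 04:45–06:30, 06:45–09:45.
Sofia → UTC: 04:45–05:30, 06:00–07:15, 07:45–08:00, 09:00–10:15.
Anders → UTC: 04:45–05:30, 08:00–08:30, 08:45–11:00.
Emeka → UTC: 09:00–10:00, 11:30–12:45, 16:15–16:45.
Viktor ∩ Diego: 07:45–09:45.
Viktor ∩ Diego ∩ Sofia: 07:45–08:00, 09:00–09:45.
Viktor ∩ Diego ∩ Sofia ∩ Anders: 09:00–09:45.
Viktor ∩ Diego ∩ Sofia ∩ Anders ∩ Emeka: 09:00–09:45.
Single common window of 45 minutes.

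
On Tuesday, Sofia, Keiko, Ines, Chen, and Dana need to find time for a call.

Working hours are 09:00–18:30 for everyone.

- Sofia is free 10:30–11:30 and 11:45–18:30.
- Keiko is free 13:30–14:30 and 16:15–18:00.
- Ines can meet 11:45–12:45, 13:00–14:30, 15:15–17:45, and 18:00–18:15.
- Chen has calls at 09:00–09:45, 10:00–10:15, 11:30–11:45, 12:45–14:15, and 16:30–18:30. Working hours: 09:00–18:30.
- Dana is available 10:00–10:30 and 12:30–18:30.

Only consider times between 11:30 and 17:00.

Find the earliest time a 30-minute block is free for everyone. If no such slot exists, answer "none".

Chen free within 09:00–18:30: 09:45–10:00, 10:15–11:30, 11:45–12:45, 14:15–16:30.
Sofia ∩ Keiko: 13:30–14:30, 16:15–18:00.
Sofia ∩ Keiko ∩ Ines: 13:30–14:30, 16:15–17:45.
Sofia ∩ Keiko ∩ Ines ∩ Chen: 14:15–14:30, 16:15–16:30.
Sofia ∩ Keiko ∩ Ines ∩ Chen ∩ Dana: 14:15–14:30, 16:15–16:30.
Restricted to 11:30–17:00: 14:15–14:30, 16:15–16:30.
Windows ≥ 30 min: (none).

none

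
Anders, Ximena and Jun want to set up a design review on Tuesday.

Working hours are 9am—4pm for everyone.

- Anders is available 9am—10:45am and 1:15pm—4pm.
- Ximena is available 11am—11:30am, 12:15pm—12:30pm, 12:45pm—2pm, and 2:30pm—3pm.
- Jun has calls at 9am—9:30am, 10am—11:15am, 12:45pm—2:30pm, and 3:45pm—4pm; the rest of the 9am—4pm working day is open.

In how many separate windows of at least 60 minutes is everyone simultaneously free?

Jun free within 09:00–16:00: 09:30–10:00, 11:15–12:45, 14:30–15:45.
Anders ∩ Ximena: 13:15–14:00, 14:30–15:00.
Anders ∩ Ximena ∩ Jun: 14:30–15:00.
Windows ≥ 60 min: (none).
That's 0 windows.

0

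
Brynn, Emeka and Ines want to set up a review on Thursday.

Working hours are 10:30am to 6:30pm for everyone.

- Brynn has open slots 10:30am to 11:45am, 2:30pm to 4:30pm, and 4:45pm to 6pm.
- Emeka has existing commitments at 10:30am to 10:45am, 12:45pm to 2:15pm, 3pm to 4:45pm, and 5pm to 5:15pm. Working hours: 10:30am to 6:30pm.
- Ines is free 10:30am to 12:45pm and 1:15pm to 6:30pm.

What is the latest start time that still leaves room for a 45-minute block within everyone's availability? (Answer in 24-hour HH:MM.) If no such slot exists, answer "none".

Emeka free within 10:30–18:30: 10:45–12:45, 14:15–15:00, 16:45–17:00, 17:15–18:30.
Brynn ∩ Emeka: 10:45–11:45, 14:30–15:00, 16:45–17:00, 17:15–18:00.
Brynn ∩ Emeka ∩ Ines: 10:45–11:45, 14:30–15:00, 16:45–17:00, 17:15–18:00.
Windows ≥ 45 min: 10:45–11:45, 17:15–18:00.
Latest start in the last window 17:15–18:00 is 18:00 − 45 min = 17:15.

17:15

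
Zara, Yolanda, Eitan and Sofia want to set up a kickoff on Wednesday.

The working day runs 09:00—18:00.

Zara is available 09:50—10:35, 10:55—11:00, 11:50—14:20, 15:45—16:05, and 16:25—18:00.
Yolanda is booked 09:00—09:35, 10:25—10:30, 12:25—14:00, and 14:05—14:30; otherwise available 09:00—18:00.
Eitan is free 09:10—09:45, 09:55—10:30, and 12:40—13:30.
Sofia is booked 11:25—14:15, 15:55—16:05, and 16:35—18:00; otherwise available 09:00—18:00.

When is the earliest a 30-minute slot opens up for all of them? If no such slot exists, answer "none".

09:55

Yolanda free within 09:00–18:00: 09:35–10:25, 10:30–12:25, 14:00–14:05, 14:30–18:00.
Sofia free within 09:00–18:00: 09:00–11:25, 14:15–15:55, 16:05–16:35.
Zara ∩ Yolanda: 09:50–10:25, 10:30–10:35, 10:55–11:00, 11:50–12:25, 14:00–14:05, 15:45–16:05, 16:25–18:00.
Zara ∩ Yolanda ∩ Eitan: 09:55–10:25.
Zara ∩ Yolanda ∩ Eitan ∩ Sofia: 09:55–10:25.
Windows ≥ 30 min: 09:55–10:25.
Earliest such window starts at 09:55.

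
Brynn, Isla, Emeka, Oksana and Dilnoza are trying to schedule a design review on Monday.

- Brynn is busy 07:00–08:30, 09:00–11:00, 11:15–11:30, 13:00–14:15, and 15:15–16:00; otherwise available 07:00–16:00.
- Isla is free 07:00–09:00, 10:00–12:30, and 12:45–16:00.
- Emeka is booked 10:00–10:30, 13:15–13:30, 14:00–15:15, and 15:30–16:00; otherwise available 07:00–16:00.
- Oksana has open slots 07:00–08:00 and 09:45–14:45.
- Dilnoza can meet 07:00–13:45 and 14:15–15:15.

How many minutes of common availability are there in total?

90 minutes

Brynn free within 07:00–16:00: 08:30–09:00, 11:00–11:15, 11:30–13:00, 14:15–15:15.
Emeka free within 07:00–16:00: 07:00–10:00, 10:30–13:15, 13:30–14:00, 15:15–15:30.
Brynn ∩ Isla: 08:30–09:00, 11:00–11:15, 11:30–12:30, 12:45–13:00, 14:15–15:15.
Brynn ∩ Isla ∩ Emeka: 08:30–09:00, 11:00–11:15, 11:30–12:30, 12:45–13:00.
Brynn ∩ Isla ∩ Emeka ∩ Oksana: 11:00–11:15, 11:30–12:30, 12:45–13:00.
Brynn ∩ Isla ∩ Emeka ∩ Oksana ∩ Dilnoza: 11:00–11:15, 11:30–12:30, 12:45–13:00.
Total common minutes: 15 + 60 + 15 = 90.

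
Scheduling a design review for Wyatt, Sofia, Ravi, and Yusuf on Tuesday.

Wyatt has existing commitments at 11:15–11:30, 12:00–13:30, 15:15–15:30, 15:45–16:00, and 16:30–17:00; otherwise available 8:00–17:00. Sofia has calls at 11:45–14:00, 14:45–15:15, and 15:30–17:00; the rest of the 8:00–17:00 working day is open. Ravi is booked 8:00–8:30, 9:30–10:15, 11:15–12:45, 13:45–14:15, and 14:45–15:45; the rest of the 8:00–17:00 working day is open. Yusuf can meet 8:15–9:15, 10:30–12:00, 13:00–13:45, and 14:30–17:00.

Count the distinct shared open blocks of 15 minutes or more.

3

Wyatt free within 08:00–17:00: 08:00–11:15, 11:30–12:00, 13:30–15:15, 15:30–15:45, 16:00–16:30.
Sofia free within 08:00–17:00: 08:00–11:45, 14:00–14:45, 15:15–15:30.
Ravi free within 08:00–17:00: 08:30–09:30, 10:15–11:15, 12:45–13:45, 14:15–14:45, 15:45–17:00.
Wyatt ∩ Sofia: 08:00–11:15, 11:30–11:45, 14:00–14:45.
Wyatt ∩ Sofia ∩ Ravi: 08:30–09:30, 10:15–11:15, 14:15–14:45.
Wyatt ∩ Sofia ∩ Ravi ∩ Yusuf: 08:30–09:15, 10:30–11:15, 14:30–14:45.
Windows ≥ 15 min: 08:30–09:15, 10:30–11:15, 14:30–14:45.
That's 3 windows.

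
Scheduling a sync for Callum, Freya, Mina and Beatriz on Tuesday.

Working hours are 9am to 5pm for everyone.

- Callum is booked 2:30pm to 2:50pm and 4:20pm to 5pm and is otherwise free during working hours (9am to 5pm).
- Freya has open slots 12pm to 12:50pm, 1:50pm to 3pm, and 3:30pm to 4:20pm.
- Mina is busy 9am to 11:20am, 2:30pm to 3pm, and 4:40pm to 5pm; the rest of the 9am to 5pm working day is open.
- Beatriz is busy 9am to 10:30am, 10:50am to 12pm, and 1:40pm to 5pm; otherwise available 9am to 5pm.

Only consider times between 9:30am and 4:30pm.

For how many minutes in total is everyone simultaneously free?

Callum free within 09:00–17:00: 09:00–14:30, 14:50–16:20.
Mina free within 09:00–17:00: 11:20–14:30, 15:00–16:40.
Beatriz free within 09:00–17:00: 10:30–10:50, 12:00–13:40.
Callum ∩ Freya: 12:00–12:50, 13:50–14:30, 14:50–15:00, 15:30–16:20.
Callum ∩ Freya ∩ Mina: 12:00–12:50, 13:50–14:30, 15:30–16:20.
Callum ∩ Freya ∩ Mina ∩ Beatriz: 12:00–12:50.
Restricted to 09:30–16:30: 12:00–12:50.
Total common minutes: 50.

50 minutes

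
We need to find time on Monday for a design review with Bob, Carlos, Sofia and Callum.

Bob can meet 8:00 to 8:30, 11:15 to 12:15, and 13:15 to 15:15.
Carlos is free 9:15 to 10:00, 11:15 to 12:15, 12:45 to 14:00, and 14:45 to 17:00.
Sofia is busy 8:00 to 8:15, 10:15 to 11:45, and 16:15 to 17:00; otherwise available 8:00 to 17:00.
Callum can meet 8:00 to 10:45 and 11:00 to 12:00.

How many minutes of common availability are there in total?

15 minutes

Sofia free within 08:00–17:00: 08:15–10:15, 11:45–16:15.
Bob ∩ Carlos: 11:15–12:15, 13:15–14:00, 14:45–15:15.
Bob ∩ Carlos ∩ Sofia: 11:45–12:15, 13:15–14:00, 14:45–15:15.
Bob ∩ Carlos ∩ Sofia ∩ Callum: 11:45–12:00.
Total common minutes: 15.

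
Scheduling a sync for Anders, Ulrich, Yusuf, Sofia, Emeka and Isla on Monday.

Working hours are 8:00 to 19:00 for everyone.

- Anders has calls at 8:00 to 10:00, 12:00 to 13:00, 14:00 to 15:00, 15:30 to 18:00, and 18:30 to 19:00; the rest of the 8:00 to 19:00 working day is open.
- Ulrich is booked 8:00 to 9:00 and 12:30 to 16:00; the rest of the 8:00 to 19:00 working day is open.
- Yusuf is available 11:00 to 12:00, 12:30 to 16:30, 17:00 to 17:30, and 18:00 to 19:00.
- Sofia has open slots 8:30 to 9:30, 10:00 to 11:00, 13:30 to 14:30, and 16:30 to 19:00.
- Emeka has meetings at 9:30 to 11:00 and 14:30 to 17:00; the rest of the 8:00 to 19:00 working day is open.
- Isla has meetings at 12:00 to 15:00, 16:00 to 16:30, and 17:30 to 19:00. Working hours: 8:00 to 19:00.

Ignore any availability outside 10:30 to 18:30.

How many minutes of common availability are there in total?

Anders free within 08:00–19:00: 10:00–12:00, 13:00–14:00, 15:00–15:30, 18:00–18:30.
Ulrich free within 08:00–19:00: 09:00–12:30, 16:00–19:00.
Emeka free within 08:00–19:00: 08:00–09:30, 11:00–14:30, 17:00–19:00.
Isla free within 08:00–19:00: 08:00–12:00, 15:00–16:00, 16:30–17:30.
Anders ∩ Ulrich: 10:00–12:00, 18:00–18:30.
Anders ∩ Ulrich ∩ Yusuf: 11:00–12:00, 18:00–18:30.
Anders ∩ Ulrich ∩ Yusuf ∩ Sofia: 18:00–18:30.
Anders ∩ Ulrich ∩ Yusuf ∩ Sofia ∩ Emeka: 18:00–18:30.
Anders ∩ Ulrich ∩ Yusuf ∩ Sofia ∩ Emeka ∩ Isla: (none).
Restricted to 10:30–18:30: (none).
Total common minutes: 0.

0 minutes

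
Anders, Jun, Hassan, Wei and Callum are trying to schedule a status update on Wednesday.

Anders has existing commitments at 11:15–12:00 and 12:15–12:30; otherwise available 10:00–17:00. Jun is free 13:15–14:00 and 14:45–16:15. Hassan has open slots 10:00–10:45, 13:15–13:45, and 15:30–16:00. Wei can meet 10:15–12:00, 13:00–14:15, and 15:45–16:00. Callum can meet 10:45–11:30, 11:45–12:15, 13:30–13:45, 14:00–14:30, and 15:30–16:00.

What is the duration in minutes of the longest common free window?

15 minutes

Anders free within 10:00–17:00: 10:00–11:15, 12:00–12:15, 12:30–17:00.
Anders ∩ Jun: 13:15–14:00, 14:45–16:15.
Anders ∩ Jun ∩ Hassan: 13:15–13:45, 15:30–16:00.
Anders ∩ Jun ∩ Hassan ∩ Wei: 13:15–13:45, 15:45–16:00.
Anders ∩ Jun ∩ Hassan ∩ Wei ∩ Callum: 13:30–13:45, 15:45–16:00.
Common window lengths: 15, 15 min; longest is 15.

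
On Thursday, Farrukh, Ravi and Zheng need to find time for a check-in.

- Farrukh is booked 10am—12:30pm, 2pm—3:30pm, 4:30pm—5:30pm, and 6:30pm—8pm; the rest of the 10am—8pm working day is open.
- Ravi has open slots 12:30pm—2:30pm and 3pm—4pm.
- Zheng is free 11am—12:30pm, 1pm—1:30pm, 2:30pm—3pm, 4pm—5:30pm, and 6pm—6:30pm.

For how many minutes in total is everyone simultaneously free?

30 minutes

Farrukh free within 10:00–20:00: 12:30–14:00, 15:30–16:30, 17:30–18:30.
Farrukh ∩ Ravi: 12:30–14:00, 15:30–16:00.
Farrukh ∩ Ravi ∩ Zheng: 13:00–13:30.
Total common minutes: 30.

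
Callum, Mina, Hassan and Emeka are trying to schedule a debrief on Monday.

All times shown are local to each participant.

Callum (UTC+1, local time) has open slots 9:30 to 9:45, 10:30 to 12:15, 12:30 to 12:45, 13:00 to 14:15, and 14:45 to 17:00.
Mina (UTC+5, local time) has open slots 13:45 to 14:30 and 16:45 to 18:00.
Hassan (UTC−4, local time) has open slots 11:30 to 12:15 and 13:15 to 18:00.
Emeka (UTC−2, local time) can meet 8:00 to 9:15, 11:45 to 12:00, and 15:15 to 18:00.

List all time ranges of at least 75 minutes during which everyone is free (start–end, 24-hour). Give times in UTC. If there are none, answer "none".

Callum → UTC: 08:30–08:45, 09:30–11:15, 11:30–11:45, 12:00–13:15, 13:45–16:00.
Mina → UTC: 08:45–09:30, 11:45–13:00.
Hassan → UTC: 15:30–16:15, 17:15–22:00.
Emeka → UTC: 10:00–11:15, 13:45–14:00, 17:15–20:00.
Callum ∩ Mina: 12:00–13:00.
Callum ∩ Mina ∩ Hassan: (none).
Callum ∩ Mina ∩ Hassan ∩ Emeka: (none).
Windows ≥ 75 min: (none).

none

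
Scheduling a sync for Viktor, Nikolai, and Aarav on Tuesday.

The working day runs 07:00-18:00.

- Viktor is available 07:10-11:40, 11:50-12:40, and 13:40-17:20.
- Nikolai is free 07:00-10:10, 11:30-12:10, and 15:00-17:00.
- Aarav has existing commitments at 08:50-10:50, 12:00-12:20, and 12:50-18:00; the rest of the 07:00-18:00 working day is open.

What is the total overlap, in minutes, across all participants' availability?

Aarav free within 07:00–18:00: 07:00–08:50, 10:50–12:00, 12:20–12:50.
Viktor ∩ Nikolai: 07:10–10:10, 11:30–11:40, 11:50–12:10, 15:00–17:00.
Viktor ∩ Nikolai ∩ Aarav: 07:10–08:50, 11:30–11:40, 11:50–12:00.
Total common minutes: 100 + 10 + 10 = 120.

120 minutes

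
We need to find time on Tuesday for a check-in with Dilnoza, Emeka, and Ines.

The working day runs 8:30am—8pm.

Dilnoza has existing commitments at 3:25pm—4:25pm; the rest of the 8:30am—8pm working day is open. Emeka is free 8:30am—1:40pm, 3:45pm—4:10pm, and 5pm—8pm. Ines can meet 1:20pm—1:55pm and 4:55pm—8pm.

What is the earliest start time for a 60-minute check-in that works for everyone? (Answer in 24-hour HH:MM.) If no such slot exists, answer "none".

Dilnoza free within 08:30–20:00: 08:30–15:25, 16:25–20:00.
Dilnoza ∩ Emeka: 08:30–13:40, 17:00–20:00.
Dilnoza ∩ Emeka ∩ Ines: 13:20–13:40, 17:00–20:00.
Windows ≥ 60 min: 17:00–20:00.
Earliest such window starts at 17:00.

17:00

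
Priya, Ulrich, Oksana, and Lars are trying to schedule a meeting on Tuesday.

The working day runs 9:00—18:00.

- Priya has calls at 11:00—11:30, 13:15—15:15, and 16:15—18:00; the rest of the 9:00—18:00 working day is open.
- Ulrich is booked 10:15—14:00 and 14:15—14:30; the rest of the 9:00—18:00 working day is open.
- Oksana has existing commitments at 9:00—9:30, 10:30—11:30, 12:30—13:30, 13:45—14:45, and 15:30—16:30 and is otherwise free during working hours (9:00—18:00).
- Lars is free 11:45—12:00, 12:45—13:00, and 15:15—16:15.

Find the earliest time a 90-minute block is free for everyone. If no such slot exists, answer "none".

Priya free within 09:00–18:00: 09:00–11:00, 11:30–13:15, 15:15–16:15.
Ulrich free within 09:00–18:00: 09:00–10:15, 14:00–14:15, 14:30–18:00.
Oksana free within 09:00–18:00: 09:30–10:30, 11:30–12:30, 13:30–13:45, 14:45–15:30, 16:30–18:00.
Priya ∩ Ulrich: 09:00–10:15, 15:15–16:15.
Priya ∩ Ulrich ∩ Oksana: 09:30–10:15, 15:15–15:30.
Priya ∩ Ulrich ∩ Oksana ∩ Lars: 15:15–15:30.
Windows ≥ 90 min: (none).

none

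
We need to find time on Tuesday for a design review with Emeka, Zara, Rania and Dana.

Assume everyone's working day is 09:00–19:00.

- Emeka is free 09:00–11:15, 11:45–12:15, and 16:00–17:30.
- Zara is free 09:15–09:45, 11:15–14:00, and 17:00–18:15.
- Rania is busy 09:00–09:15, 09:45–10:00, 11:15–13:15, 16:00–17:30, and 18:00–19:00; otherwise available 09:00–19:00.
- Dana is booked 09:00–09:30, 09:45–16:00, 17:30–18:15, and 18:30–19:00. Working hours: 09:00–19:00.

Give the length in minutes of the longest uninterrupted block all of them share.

Rania free within 09:00–19:00: 09:15–09:45, 10:00–11:15, 13:15–16:00, 17:30–18:00.
Dana free within 09:00–19:00: 09:30–09:45, 16:00–17:30, 18:15–18:30.
Emeka ∩ Zara: 09:15–09:45, 11:45–12:15, 17:00–17:30.
Emeka ∩ Zara ∩ Rania: 09:15–09:45.
Emeka ∩ Zara ∩ Rania ∩ Dana: 09:30–09:45.
Single common window of 15 minutes.

15 minutes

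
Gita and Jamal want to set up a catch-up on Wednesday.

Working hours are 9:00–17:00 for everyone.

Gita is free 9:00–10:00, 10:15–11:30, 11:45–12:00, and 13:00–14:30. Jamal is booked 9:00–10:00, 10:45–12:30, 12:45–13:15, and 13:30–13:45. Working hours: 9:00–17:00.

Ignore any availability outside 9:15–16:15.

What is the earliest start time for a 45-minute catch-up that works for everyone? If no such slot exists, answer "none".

13:45

Jamal free within 09:00–17:00: 10:00–10:45, 12:30–12:45, 13:15–13:30, 13:45–17:00.
Gita ∩ Jamal: 10:15–10:45, 13:15–13:30, 13:45–14:30.
Restricted to 09:15–16:15: 10:15–10:45, 13:15–13:30, 13:45–14:30.
Windows ≥ 45 min: 13:45–14:30.
Earliest such window starts at 13:45.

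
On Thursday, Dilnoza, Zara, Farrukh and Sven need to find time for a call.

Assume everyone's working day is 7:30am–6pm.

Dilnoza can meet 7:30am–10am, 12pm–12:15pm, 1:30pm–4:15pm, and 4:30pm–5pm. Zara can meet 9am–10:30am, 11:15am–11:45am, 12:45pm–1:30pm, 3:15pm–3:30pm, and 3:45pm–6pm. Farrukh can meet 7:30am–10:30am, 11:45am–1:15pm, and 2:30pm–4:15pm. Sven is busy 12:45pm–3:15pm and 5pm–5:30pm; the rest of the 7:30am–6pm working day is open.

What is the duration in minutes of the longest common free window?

Sven free within 07:30–18:00: 07:30–12:45, 15:15–17:00, 17:30–18:00.
Dilnoza ∩ Zara: 09:00–10:00, 15:15–15:30, 15:45–16:15, 16:30–17:00.
Dilnoza ∩ Zara ∩ Farrukh: 09:00–10:00, 15:15–15:30, 15:45–16:15.
Dilnoza ∩ Zara ∩ Farrukh ∩ Sven: 09:00–10:00, 15:15–15:30, 15:45–16:15.
Common window lengths: 60, 15, 30 min; longest is 60.

60 minutes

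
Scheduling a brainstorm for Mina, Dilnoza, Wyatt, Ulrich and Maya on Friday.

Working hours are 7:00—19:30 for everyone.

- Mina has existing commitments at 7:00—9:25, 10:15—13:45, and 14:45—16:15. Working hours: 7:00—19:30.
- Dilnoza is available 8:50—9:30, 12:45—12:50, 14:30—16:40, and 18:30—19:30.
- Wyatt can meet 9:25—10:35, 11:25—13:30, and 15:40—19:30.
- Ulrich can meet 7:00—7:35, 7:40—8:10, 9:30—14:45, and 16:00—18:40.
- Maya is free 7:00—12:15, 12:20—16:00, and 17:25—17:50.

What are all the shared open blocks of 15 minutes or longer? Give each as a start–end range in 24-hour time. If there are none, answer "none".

none

Mina free within 07:00–19:30: 09:25–10:15, 13:45–14:45, 16:15–19:30.
Mina ∩ Dilnoza: 09:25–09:30, 14:30–14:45, 16:15–16:40, 18:30–19:30.
Mina ∩ Dilnoza ∩ Wyatt: 09:25–09:30, 16:15–16:40, 18:30–19:30.
Mina ∩ Dilnoza ∩ Wyatt ∩ Ulrich: 16:15–16:40, 18:30–18:40.
Mina ∩ Dilnoza ∩ Wyatt ∩ Ulrich ∩ Maya: (none).
Windows ≥ 15 min: (none).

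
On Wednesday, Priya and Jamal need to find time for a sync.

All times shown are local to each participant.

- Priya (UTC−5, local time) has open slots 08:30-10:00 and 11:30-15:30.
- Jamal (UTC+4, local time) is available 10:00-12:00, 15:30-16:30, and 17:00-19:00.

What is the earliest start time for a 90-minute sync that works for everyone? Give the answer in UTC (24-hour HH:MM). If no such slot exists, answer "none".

Priya → UTC: 13:30–15:00, 16:30–20:30.
Jamal → UTC: 06:00–08:00, 11:30–12:30, 13:00–15:00.
Priya ∩ Jamal: 13:30–15:00.
Windows ≥ 90 min: 13:30–15:00.
Earliest such window starts at 13:30.

13:30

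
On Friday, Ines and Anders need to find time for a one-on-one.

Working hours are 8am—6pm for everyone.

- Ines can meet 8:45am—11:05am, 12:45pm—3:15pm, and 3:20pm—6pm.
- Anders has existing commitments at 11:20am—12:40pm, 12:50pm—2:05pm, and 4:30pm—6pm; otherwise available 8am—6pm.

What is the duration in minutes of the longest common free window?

140 minutes

Anders free within 08:00–18:00: 08:00–11:20, 12:40–12:50, 14:05–16:30.
Ines ∩ Anders: 08:45–11:05, 12:45–12:50, 14:05–15:15, 15:20–16:30.
Common window lengths: 140, 5, 70, 70 min; longest is 140.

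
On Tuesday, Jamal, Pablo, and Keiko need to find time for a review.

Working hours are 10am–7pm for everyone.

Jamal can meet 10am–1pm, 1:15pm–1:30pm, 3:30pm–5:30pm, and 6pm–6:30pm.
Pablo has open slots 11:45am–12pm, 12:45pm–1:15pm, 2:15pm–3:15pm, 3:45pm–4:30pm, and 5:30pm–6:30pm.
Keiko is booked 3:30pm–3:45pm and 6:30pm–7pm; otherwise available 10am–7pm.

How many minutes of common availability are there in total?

Keiko free within 10:00–19:00: 10:00–15:30, 15:45–18:30.
Jamal ∩ Pablo: 11:45–12:00, 12:45–13:00, 15:45–16:30, 18:00–18:30.
Jamal ∩ Pablo ∩ Keiko: 11:45–12:00, 12:45–13:00, 15:45–16:30, 18:00–18:30.
Total common minutes: 15 + 15 + 45 + 30 = 105.

105 minutes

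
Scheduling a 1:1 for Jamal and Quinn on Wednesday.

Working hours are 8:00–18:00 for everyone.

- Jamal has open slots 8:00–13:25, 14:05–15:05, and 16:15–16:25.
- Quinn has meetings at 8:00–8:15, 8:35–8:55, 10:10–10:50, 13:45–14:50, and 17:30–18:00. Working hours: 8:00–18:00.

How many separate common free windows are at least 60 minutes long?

Quinn free within 08:00–18:00: 08:15–08:35, 08:55–10:10, 10:50–13:45, 14:50–17:30.
Jamal ∩ Quinn: 08:15–08:35, 08:55–10:10, 10:50–13:25, 14:50–15:05, 16:15–16:25.
Windows ≥ 60 min: 08:55–10:10, 10:50–13:25.
That's 2 windows.

2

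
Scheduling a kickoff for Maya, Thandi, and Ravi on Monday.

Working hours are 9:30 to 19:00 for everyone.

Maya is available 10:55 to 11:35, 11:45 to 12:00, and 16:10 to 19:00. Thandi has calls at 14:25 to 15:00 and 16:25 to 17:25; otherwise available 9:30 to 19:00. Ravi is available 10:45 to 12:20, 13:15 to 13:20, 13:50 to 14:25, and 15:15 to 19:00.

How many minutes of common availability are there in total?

165 minutes

Thandi free within 09:30–19:00: 09:30–14:25, 15:00–16:25, 17:25–19:00.
Maya ∩ Thandi: 10:55–11:35, 11:45–12:00, 16:10–16:25, 17:25–19:00.
Maya ∩ Thandi ∩ Ravi: 10:55–11:35, 11:45–12:00, 16:10–16:25, 17:25–19:00.
Total common minutes: 40 + 15 + 15 + 95 = 165.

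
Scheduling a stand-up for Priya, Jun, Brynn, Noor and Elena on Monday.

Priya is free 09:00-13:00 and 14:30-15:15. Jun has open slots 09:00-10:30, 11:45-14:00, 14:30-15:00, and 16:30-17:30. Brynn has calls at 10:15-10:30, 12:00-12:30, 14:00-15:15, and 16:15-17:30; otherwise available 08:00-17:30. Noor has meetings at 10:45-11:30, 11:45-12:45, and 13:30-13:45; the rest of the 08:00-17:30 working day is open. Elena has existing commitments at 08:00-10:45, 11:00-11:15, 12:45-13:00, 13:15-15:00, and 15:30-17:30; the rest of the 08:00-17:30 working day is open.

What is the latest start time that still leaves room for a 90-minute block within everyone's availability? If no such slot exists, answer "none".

Brynn free within 08:00–17:30: 08:00–10:15, 10:30–12:00, 12:30–14:00, 15:15–16:15.
Noor free within 08:00–17:30: 08:00–10:45, 11:30–11:45, 12:45–13:30, 13:45–17:30.
Elena free within 08:00–17:30: 10:45–11:00, 11:15–12:45, 13:00–13:15, 15:00–15:30.
Priya ∩ Jun: 09:00–10:30, 11:45–13:00, 14:30–15:00.
Priya ∩ Jun ∩ Brynn: 09:00–10:15, 11:45–12:00, 12:30–13:00.
Priya ∩ Jun ∩ Brynn ∩ Noor: 09:00–10:15, 12:45–13:00.
Priya ∩ Jun ∩ Brynn ∩ Noor ∩ Elena: (none).
Windows ≥ 90 min: (none).

none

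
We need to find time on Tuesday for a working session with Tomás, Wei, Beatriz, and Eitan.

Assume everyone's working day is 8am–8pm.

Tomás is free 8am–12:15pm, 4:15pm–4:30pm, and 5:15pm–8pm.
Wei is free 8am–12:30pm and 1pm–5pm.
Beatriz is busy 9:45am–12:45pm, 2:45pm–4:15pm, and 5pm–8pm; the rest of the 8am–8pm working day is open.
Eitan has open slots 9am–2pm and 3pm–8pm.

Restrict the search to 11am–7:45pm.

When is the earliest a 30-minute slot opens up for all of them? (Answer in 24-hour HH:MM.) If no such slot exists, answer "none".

Beatriz free within 08:00–20:00: 08:00–09:45, 12:45–14:45, 16:15–17:00.
Tomás ∩ Wei: 08:00–12:15, 16:15–16:30.
Tomás ∩ Wei ∩ Beatriz: 08:00–09:45, 16:15–16:30.
Tomás ∩ Wei ∩ Beatriz ∩ Eitan: 09:00–09:45, 16:15–16:30.
Restricted to 11:00–19:45: 16:15–16:30.
Windows ≥ 30 min: (none).

none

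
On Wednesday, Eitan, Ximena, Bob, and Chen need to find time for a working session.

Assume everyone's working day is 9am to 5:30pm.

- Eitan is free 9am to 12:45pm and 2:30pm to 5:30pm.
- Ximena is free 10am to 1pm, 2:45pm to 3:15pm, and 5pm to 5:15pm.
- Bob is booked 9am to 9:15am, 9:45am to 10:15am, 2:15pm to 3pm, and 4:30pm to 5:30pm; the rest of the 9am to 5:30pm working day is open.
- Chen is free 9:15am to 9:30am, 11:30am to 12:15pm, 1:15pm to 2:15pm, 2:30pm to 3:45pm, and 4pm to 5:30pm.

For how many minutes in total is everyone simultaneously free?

60 minutes

Bob free within 09:00–17:30: 09:15–09:45, 10:15–14:15, 15:00–16:30.
Eitan ∩ Ximena: 10:00–12:45, 14:45–15:15, 17:00–17:15.
Eitan ∩ Ximena ∩ Bob: 10:15–12:45, 15:00–15:15.
Eitan ∩ Ximena ∩ Bob ∩ Chen: 11:30–12:15, 15:00–15:15.
Total common minutes: 45 + 15 = 60.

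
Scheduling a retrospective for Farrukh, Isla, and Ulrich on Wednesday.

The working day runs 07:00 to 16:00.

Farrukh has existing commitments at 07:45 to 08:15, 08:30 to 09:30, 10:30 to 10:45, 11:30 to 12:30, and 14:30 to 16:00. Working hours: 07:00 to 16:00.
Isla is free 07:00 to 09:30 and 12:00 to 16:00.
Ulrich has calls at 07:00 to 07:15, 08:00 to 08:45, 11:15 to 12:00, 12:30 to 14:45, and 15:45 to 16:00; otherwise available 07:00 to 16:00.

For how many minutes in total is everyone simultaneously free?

30 minutes

Farrukh free within 07:00–16:00: 07:00–07:45, 08:15–08:30, 09:30–10:30, 10:45–11:30, 12:30–14:30.
Ulrich free within 07:00–16:00: 07:15–08:00, 08:45–11:15, 12:00–12:30, 14:45–15:45.
Farrukh ∩ Isla: 07:00–07:45, 08:15–08:30, 12:30–14:30.
Farrukh ∩ Isla ∩ Ulrich: 07:15–07:45.
Total common minutes: 30.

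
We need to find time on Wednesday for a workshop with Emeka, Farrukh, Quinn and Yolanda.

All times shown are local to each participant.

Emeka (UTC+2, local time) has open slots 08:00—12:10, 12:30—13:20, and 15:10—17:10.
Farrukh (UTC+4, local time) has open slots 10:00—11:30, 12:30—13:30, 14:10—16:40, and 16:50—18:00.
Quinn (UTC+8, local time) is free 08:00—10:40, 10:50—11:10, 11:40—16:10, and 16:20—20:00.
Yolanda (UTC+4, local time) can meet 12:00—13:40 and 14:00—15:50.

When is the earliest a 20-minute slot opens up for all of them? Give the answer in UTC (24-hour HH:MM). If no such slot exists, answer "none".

08:30

Emeka → UTC: 06:00–10:10, 10:30–11:20, 13:10–15:10.
Farrukh → UTC: 06:00–07:30, 08:30–09:30, 10:10–12:40, 12:50–14:00.
Quinn → UTC: 00:00–02:40, 02:50–03:10, 03:40–08:10, 08:20–12:00.
Yolanda → UTC: 08:00–09:40, 10:00–11:50.
Emeka ∩ Farrukh: 06:00–07:30, 08:30–09:30, 10:30–11:20, 13:10–14:00.
Emeka ∩ Farrukh ∩ Quinn: 06:00–07:30, 08:30–09:30, 10:30–11:20.
Emeka ∩ Farrukh ∩ Quinn ∩ Yolanda: 08:30–09:30, 10:30–11:20.
Windows ≥ 20 min: 08:30–09:30, 10:30–11:20.
Earliest such window starts at 08:30.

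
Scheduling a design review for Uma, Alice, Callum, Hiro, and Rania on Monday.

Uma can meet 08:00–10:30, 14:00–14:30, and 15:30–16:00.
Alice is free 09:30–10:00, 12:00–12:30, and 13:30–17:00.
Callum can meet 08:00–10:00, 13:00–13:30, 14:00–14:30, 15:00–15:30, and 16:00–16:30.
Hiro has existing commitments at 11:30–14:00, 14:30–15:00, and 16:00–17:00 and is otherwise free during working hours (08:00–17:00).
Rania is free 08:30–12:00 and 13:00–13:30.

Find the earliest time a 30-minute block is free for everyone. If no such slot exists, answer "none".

Hiro free within 08:00–17:00: 08:00–11:30, 14:00–14:30, 15:00–16:00.
Uma ∩ Alice: 09:30–10:00, 14:00–14:30, 15:30–16:00.
Uma ∩ Alice ∩ Callum: 09:30–10:00, 14:00–14:30.
Uma ∩ Alice ∩ Callum ∩ Hiro: 09:30–10:00, 14:00–14:30.
Uma ∩ Alice ∩ Callum ∩ Hiro ∩ Rania: 09:30–10:00.
Windows ≥ 30 min: 09:30–10:00.
Earliest such window starts at 09:30.

09:30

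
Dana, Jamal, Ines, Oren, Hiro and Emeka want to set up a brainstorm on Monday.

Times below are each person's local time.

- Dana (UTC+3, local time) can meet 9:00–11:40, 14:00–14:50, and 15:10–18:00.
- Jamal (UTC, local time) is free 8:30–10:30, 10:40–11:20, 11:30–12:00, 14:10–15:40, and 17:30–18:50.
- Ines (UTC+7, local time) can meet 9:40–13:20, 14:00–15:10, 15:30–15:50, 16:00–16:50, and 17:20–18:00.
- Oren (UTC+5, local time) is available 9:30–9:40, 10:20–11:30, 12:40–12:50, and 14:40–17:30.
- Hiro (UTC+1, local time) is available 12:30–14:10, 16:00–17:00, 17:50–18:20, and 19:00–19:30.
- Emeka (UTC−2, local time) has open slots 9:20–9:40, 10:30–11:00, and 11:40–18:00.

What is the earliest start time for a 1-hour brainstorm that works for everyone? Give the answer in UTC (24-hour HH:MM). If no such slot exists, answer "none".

Dana → UTC: 06:00–08:40, 11:00–11:50, 12:10–15:00.
Jamal → UTC: 08:30–10:30, 10:40–11:20, 11:30–12:00, 14:10–15:40, 17:30–18:50.
Ines → UTC: 02:40–06:20, 07:00–08:10, 08:30–08:50, 09:00–09:50, 10:20–11:00.
Oren → UTC: 04:30–04:40, 05:20–06:30, 07:40–07:50, 09:40–12:30.
Hiro → UTC: 11:30–13:10, 15:00–16:00, 16:50–17:20, 18:00–18:30.
Emeka → UTC: 11:20–11:40, 12:30–13:00, 13:40–20:00.
Dana ∩ Jamal: 08:30–08:40, 11:00–11:20, 11:30–11:50, 14:10–15:00.
Dana ∩ Jamal ∩ Ines: 08:30–08:40.
Dana ∩ Jamal ∩ Ines ∩ Oren: (none).
Dana ∩ Jamal ∩ Ines ∩ Oren ∩ Hiro: (none).
Dana ∩ Jamal ∩ Ines ∩ Oren ∩ Hiro ∩ Emeka: (none).
Windows ≥ 60 min: (none).

none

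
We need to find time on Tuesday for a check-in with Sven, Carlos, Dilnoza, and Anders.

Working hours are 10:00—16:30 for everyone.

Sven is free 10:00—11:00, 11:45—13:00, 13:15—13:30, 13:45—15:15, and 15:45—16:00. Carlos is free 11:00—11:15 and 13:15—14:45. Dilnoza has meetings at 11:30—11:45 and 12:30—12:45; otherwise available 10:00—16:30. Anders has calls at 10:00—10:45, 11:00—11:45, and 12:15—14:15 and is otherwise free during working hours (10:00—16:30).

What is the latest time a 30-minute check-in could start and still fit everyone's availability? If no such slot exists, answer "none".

14:15

Dilnoza free within 10:00–16:30: 10:00–11:30, 11:45–12:30, 12:45–16:30.
Anders free within 10:00–16:30: 10:45–11:00, 11:45–12:15, 14:15–16:30.
Sven ∩ Carlos: 13:15–13:30, 13:45–14:45.
Sven ∩ Carlos ∩ Dilnoza: 13:15–13:30, 13:45–14:45.
Sven ∩ Carlos ∩ Dilnoza ∩ Anders: 14:15–14:45.
Windows ≥ 30 min: 14:15–14:45.
Latest start in the last window 14:15–14:45 is 14:45 − 30 min = 14:15.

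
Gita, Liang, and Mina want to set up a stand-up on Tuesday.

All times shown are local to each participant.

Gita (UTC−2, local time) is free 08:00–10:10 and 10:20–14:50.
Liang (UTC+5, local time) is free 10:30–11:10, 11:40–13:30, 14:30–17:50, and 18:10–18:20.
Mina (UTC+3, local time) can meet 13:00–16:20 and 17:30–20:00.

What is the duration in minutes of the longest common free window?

Gita → UTC: 10:00–12:10, 12:20–16:50.
Liang → UTC: 05:30–06:10, 06:40–08:30, 09:30–12:50, 13:10–13:20.
Mina → UTC: 10:00–13:20, 14:30–17:00.
Gita ∩ Liang: 10:00–12:10, 12:20–12:50, 13:10–13:20.
Gita ∩ Liang ∩ Mina: 10:00–12:10, 12:20–12:50, 13:10–13:20.
Common window lengths: 130, 30, 10 min; longest is 130.

130 minutes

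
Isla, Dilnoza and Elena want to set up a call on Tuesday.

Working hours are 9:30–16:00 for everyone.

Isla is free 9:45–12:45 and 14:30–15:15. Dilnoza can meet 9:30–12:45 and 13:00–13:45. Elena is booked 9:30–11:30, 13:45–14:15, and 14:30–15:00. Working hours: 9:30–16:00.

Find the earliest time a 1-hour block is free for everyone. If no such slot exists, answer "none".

11:30

Elena free within 09:30–16:00: 11:30–13:45, 14:15–14:30, 15:00–16:00.
Isla ∩ Dilnoza: 09:45–12:45.
Isla ∩ Dilnoza ∩ Elena: 11:30–12:45.
Windows ≥ 60 min: 11:30–12:45.
Earliest such window starts at 11:30.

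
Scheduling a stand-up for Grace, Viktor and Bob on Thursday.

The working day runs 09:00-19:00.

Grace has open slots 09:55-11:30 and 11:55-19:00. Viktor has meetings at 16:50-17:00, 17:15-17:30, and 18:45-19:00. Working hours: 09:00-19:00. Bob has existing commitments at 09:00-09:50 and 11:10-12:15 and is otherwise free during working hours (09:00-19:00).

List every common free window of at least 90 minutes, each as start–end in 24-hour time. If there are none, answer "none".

12:15–16:50

Viktor free within 09:00–19:00: 09:00–16:50, 17:00–17:15, 17:30–18:45.
Bob free within 09:00–19:00: 09:50–11:10, 12:15–19:00.
Grace ∩ Viktor: 09:55–11:30, 11:55–16:50, 17:00–17:15, 17:30–18:45.
Grace ∩ Viktor ∩ Bob: 09:55–11:10, 12:15–16:50, 17:00–17:15, 17:30–18:45.
Windows ≥ 90 min: 12:15–16:50.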